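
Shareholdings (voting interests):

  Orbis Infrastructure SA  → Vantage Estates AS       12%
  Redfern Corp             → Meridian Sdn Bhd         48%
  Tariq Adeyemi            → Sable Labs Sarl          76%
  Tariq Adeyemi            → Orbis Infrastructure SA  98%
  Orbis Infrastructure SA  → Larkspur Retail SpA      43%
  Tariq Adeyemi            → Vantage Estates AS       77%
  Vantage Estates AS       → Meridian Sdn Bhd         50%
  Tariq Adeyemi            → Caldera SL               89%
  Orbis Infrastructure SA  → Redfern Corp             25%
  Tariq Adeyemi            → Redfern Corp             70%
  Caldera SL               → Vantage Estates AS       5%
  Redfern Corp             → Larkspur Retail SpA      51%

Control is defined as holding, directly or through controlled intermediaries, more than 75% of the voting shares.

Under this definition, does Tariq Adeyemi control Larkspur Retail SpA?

Yes

Tariq holds 98% of Orbis, so Tariq controls Orbis.
Tariq and Orbis together hold 70% + 25% = 95% of Redfern, so Tariq controls Redfern.
Orbis and Redfern together hold 43% + 51% = 94% of Larkspur, so Tariq controls Larkspur.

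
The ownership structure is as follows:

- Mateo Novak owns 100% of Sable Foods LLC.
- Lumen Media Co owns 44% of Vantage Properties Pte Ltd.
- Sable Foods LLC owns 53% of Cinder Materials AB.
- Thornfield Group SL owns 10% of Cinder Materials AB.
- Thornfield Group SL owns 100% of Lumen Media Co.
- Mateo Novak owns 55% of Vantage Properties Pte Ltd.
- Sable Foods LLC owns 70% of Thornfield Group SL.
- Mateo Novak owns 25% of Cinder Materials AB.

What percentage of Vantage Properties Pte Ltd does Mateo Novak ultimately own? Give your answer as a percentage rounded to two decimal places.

Mateo reaches Vantage along 2 paths.
Via Sable → Thornfield → Lumen: 100% × 70% × 100% × 44% = 30.8%.
Direct stake: 55% = 55%.
Total: 30.8% + 55% = 85.8%.
Rounded: 85.80%.

85.80%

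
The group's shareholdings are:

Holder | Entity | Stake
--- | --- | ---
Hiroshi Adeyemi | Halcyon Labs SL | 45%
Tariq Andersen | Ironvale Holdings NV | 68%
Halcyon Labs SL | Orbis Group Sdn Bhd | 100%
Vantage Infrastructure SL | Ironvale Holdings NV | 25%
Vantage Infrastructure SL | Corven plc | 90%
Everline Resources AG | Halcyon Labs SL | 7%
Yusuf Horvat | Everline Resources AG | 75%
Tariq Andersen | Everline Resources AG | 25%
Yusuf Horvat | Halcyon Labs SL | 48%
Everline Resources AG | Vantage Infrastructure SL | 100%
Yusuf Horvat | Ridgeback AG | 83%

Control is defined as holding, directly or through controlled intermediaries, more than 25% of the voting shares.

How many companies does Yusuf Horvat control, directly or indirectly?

Yusuf holds 75% of Everline, so Yusuf controls Everline.
Yusuf holds 83% of Ridgeback, so Yusuf controls Ridgeback.
Everline and Yusuf together hold 7% + 48% = 55% of Halcyon, so Yusuf controls Halcyon.
Halcyon holds 100% of Orbis, so Yusuf controls Orbis.
Everline holds 100% of Vantage, so Yusuf controls Vantage.
Vantage holds 90% of Corven, so Yusuf controls Corven.
No other company's threshold is met.
Yusuf controls 6 companies.

6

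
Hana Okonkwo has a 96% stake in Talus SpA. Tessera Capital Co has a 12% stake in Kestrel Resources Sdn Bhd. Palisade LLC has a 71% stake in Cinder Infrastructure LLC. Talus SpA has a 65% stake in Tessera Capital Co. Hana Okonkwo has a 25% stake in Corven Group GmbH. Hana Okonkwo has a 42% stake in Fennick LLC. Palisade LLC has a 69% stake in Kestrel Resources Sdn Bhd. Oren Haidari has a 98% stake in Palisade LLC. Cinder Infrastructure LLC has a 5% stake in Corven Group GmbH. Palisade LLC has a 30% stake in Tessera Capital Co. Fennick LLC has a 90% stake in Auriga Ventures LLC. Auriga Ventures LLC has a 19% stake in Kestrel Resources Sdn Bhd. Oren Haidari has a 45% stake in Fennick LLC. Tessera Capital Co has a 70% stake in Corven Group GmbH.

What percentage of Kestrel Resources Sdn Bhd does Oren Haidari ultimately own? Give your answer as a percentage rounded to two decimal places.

Oren reaches Kestrel along 3 paths.
Via Palisade → Tessera: 98% × 30% × 12% = 3.528%.
Via Palisade: 98% × 69% = 67.62%.
Via Fennick → Auriga: 45% × 90% × 19% = 7.695%.
Total: 3.528% + 67.62% + 7.695% = 78.843%.
Rounded: 78.84%.

78.84%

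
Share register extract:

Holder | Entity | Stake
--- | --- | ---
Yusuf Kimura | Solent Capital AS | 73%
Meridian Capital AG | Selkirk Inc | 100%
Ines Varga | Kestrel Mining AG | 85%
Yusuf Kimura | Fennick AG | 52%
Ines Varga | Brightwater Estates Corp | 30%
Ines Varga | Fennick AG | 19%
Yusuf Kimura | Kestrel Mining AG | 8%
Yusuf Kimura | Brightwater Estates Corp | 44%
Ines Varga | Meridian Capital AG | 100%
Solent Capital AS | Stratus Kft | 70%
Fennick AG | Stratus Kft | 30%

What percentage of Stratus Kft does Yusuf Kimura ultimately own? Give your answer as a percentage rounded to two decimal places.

66.70%

Yusuf reaches Stratus along 2 paths.
Via Solent: 73% × 70% = 51.1%.
Via Fennick: 52% × 30% = 15.6%.
Total: 51.1% + 15.6% = 66.7%.
Rounded: 66.70%.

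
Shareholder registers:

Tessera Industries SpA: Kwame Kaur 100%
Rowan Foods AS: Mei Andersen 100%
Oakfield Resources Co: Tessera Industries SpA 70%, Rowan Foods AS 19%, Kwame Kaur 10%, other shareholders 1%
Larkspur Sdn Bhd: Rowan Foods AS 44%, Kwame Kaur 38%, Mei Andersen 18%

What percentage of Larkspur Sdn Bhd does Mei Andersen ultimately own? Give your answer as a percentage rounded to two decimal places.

Mei reaches Larkspur along 2 paths.
Via Rowan: 100% × 44% = 44%.
Direct stake: 18% = 18%.
Total: 44% + 18% = 62%.
Rounded: 62.00%.

62.00%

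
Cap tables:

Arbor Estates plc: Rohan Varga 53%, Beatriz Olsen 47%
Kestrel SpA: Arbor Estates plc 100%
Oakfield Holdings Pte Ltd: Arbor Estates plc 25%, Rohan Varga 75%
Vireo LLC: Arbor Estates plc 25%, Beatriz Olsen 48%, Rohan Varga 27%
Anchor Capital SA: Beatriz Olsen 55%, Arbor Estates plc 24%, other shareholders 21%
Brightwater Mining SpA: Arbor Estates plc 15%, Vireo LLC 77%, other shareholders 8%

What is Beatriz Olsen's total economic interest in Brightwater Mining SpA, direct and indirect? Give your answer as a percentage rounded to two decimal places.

Beatriz reaches Brightwater along 3 paths.
Via Arbor: 47% × 15% = 7.05%.
Via Arbor → Vireo: 47% × 25% × 77% = 9.0475%.
Via Vireo: 48% × 77% = 36.96%.
Total: 7.05% + 9.0475% + 36.96% = 53.0575%.
Rounded: 53.06%.

53.06%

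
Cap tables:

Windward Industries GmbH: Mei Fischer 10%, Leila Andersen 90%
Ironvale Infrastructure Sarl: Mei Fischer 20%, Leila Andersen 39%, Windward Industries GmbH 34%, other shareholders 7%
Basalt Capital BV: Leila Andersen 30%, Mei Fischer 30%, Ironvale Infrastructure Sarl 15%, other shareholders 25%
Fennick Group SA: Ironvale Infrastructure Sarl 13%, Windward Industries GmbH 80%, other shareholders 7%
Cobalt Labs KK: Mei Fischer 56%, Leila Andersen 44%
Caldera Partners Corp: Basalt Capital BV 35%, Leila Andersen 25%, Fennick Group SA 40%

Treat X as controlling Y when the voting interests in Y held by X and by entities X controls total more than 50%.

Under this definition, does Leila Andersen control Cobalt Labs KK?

No

Leila holds 90% of Windward, so Leila controls Windward.
Leila and Windward together hold 39% + 34% = 73% of Ironvale, so Leila controls Ironvale.
Ironvale and Windward together hold 13% + 80% = 93% of Fennick, so Leila controls Fennick.
Leila and Fennick together hold 25% + 40% = 65% of Caldera, so Leila controls Caldera.
In Cobalt, Leila's side holds only 44%, not > 50%.
So Leila does not control Cobalt.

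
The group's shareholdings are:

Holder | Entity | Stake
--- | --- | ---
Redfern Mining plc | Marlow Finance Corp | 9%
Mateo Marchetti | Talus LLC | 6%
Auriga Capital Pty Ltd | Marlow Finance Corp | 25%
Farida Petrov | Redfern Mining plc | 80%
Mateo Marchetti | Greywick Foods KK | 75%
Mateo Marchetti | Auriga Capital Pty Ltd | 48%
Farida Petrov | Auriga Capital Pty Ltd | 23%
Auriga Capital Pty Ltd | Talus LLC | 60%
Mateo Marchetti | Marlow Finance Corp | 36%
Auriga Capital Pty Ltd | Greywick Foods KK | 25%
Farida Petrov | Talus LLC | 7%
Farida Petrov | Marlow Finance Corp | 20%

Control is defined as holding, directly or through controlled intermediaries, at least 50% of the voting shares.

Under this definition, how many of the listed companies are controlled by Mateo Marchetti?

1

Mateo holds 75% of Greywick, so Mateo controls Greywick.
No other company's threshold is met.
Mateo controls 1 company.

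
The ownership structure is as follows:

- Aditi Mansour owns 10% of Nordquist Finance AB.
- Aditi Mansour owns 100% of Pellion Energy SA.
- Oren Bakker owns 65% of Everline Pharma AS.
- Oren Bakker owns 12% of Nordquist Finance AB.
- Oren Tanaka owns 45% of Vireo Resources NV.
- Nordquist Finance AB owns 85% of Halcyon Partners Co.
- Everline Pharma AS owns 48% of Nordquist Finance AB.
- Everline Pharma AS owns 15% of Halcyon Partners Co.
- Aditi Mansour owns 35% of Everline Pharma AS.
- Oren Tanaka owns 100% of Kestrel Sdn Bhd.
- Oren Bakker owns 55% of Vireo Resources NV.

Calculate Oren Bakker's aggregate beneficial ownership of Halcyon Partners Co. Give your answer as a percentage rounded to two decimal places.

Oren Bakker reaches Halcyon along 3 paths.
Via Everline → Nordquist: 65% × 48% × 85% = 26.52%.
Via Nordquist: 12% × 85% = 10.2%.
Via Everline: 65% × 15% = 9.75%.
Total: 26.52% + 10.2% + 9.75% = 46.47%.

46.47%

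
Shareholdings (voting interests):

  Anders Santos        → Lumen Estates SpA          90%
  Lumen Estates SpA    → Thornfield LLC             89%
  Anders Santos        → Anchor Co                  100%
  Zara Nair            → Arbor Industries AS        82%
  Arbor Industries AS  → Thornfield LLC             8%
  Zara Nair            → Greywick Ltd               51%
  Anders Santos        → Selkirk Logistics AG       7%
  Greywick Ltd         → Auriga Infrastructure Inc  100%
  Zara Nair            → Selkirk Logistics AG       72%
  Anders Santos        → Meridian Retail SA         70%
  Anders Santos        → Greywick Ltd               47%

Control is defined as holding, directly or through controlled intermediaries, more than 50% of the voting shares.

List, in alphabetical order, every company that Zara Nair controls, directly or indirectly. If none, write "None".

Zara holds 72% of Selkirk, so Zara controls Selkirk.
Zara holds 51% of Greywick, so Zara controls Greywick.
Zara holds 82% of Arbor, so Zara controls Arbor.
Greywick holds 100% of Auriga, so Zara controls Auriga.
No other company's threshold is met.

Arbor Industries AS, Auriga Infrastructure Inc, Greywick Ltd, Selkirk Logistics AG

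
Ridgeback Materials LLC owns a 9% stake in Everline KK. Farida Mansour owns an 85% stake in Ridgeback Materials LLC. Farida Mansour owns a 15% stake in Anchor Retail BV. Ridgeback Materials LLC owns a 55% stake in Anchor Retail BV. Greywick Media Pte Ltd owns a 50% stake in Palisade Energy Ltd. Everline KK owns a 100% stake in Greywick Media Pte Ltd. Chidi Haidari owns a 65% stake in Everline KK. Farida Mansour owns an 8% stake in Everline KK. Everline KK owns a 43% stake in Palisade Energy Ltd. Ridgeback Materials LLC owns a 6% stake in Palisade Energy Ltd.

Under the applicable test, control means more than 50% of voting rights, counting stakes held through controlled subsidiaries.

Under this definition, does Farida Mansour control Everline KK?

No

Farida holds 85% of Ridgeback, so Farida controls Ridgeback.
Ridgeback and Farida together hold 55% + 15% = 70% of Anchor, so Farida controls Anchor.
In Everline, Farida's side holds only 8% + 9% = 17%, not > 50%.
So Farida does not control Everline.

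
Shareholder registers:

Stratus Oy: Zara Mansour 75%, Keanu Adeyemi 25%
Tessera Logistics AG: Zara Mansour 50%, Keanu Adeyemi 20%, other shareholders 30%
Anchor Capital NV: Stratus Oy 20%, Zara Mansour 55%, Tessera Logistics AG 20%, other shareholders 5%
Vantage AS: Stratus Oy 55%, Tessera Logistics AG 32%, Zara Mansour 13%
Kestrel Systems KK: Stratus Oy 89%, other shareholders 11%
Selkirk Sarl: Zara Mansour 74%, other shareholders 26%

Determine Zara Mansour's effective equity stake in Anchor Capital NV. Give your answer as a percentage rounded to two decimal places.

80.00%

Zara reaches Anchor along 3 paths.
Via Stratus: 75% × 20% = 15%.
Direct stake: 55% = 55%.
Via Tessera: 50% × 20% = 10%.
Total: 15% + 55% + 10% = 80%.
Rounded: 80.00%.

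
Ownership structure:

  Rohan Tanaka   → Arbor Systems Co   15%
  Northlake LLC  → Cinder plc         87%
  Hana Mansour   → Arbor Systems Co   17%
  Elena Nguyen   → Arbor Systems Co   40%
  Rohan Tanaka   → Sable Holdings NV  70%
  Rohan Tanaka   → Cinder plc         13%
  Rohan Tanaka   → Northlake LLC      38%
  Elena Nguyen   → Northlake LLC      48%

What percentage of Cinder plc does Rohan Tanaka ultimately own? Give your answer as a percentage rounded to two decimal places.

46.06%

Rohan reaches Cinder along 2 paths.
Via Northlake: 38% × 87% = 33.06%.
Direct stake: 13% = 13%.
Total: 33.06% + 13% = 46.06%.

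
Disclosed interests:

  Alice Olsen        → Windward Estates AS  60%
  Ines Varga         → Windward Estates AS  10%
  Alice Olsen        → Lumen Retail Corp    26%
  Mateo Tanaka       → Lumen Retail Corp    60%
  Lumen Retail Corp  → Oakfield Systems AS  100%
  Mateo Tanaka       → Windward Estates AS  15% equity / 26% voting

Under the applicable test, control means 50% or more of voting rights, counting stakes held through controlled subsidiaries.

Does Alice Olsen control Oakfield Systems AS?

Alice holds 60% of Windward, so Alice controls Windward.
Neither Alice nor any entity Alice controls holds any voting interest in Oakfield.
So Alice does not control Oakfield.

No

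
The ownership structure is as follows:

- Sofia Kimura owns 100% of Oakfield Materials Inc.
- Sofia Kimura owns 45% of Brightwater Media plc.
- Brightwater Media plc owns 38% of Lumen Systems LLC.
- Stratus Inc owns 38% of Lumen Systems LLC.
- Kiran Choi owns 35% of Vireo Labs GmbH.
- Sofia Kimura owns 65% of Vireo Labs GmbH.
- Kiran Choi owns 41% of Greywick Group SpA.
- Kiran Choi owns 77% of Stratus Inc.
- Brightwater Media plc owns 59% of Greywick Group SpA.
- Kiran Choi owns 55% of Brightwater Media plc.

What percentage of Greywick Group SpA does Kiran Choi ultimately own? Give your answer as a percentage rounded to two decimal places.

73.45%

Kiran reaches Greywick along 2 paths.
Via Brightwater: 55% × 59% = 32.45%.
Direct stake: 41% = 41%.
Total: 32.45% + 41% = 73.45%.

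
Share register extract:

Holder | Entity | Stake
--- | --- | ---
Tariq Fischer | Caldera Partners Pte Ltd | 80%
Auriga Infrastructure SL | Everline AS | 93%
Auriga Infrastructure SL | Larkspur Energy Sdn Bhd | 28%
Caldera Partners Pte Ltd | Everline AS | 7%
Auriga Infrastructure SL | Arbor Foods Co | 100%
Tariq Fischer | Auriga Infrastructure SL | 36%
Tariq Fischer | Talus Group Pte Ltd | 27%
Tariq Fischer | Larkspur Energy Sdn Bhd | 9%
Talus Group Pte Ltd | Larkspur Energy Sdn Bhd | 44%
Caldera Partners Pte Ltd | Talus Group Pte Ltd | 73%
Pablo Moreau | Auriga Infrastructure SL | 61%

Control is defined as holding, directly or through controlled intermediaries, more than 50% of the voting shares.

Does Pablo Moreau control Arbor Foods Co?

Yes

Pablo holds 61% of Auriga, so Pablo controls Auriga.
Auriga holds 100% of Arbor, so Pablo controls Arbor.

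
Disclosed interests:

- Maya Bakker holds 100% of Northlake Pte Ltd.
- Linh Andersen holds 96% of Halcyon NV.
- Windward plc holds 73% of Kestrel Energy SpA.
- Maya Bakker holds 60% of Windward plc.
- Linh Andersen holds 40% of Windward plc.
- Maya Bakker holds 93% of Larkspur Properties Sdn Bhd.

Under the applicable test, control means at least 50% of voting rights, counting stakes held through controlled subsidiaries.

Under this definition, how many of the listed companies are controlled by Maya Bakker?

Maya holds 100% of Northlake, so Maya controls Northlake.
Maya holds 93% of Larkspur, so Maya controls Larkspur.
Maya holds 60% of Windward, so Maya controls Windward.
Windward holds 73% of Kestrel, so Maya controls Kestrel.
No other company's threshold is met.
Maya controls 4 companies.

4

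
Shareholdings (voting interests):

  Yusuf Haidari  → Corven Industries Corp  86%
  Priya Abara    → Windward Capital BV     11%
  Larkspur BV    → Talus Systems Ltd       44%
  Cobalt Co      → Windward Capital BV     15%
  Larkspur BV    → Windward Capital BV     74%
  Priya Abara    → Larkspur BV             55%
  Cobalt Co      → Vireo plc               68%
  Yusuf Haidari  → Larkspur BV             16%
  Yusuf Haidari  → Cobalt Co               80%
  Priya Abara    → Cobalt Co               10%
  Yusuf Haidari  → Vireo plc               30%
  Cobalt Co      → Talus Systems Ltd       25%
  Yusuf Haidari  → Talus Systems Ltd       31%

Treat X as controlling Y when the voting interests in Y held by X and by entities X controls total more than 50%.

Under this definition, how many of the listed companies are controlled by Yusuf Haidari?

4

Yusuf holds 80% of Cobalt, so Yusuf controls Cobalt.
Yusuf and Cobalt together hold 30% + 68% = 98% of Vireo, so Yusuf controls Vireo.
Cobalt and Yusuf together hold 25% + 31% = 56% of Talus, so Yusuf controls Talus.
Yusuf holds 86% of Corven, so Yusuf controls Corven.
No other company's threshold is met.
Yusuf controls 4 companies.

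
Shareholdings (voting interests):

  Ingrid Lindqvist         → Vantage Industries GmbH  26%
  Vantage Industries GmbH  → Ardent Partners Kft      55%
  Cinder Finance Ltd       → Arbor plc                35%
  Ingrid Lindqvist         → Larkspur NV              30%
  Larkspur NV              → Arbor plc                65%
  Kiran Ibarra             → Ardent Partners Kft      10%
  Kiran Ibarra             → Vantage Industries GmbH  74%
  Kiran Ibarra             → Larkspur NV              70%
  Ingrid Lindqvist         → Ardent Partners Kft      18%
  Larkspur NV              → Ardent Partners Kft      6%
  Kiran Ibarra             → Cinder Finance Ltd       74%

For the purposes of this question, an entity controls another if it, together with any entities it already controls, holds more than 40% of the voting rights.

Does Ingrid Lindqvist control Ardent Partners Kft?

Ingrid's largest direct stake is 30% in Larkspur, which does not meet the threshold, so Ingrid controls no company.
In Ardent, Ingrid's side holds only 18%, not > 40%.
So Ingrid does not control Ardent.

No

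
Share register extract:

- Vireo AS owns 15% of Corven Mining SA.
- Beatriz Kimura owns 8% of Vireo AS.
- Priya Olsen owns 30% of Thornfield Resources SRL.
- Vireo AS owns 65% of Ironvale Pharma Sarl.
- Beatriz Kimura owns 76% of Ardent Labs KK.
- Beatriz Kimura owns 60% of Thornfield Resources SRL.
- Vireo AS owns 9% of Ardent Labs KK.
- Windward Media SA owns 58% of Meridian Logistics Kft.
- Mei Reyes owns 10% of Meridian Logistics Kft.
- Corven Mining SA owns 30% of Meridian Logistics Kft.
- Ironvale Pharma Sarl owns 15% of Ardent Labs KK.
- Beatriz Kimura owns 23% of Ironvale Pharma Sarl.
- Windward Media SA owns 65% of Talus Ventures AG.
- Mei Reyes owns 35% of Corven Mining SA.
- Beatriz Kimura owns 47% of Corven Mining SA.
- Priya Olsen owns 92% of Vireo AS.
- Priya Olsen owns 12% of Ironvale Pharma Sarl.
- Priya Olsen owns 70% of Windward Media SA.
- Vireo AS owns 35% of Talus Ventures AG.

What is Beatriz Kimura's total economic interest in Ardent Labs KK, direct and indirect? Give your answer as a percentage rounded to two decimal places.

80.95%

Beatriz reaches Ardent along 4 paths.
Direct stake: 76% = 76%.
Via Vireo: 8% × 9% = 0.72%.
Via Vireo → Ironvale: 8% × 65% × 15% = 0.78%.
Via Ironvale: 23% × 15% = 3.45%.
Total: 76% + 0.72% + 0.78% + 3.45% = 80.95%.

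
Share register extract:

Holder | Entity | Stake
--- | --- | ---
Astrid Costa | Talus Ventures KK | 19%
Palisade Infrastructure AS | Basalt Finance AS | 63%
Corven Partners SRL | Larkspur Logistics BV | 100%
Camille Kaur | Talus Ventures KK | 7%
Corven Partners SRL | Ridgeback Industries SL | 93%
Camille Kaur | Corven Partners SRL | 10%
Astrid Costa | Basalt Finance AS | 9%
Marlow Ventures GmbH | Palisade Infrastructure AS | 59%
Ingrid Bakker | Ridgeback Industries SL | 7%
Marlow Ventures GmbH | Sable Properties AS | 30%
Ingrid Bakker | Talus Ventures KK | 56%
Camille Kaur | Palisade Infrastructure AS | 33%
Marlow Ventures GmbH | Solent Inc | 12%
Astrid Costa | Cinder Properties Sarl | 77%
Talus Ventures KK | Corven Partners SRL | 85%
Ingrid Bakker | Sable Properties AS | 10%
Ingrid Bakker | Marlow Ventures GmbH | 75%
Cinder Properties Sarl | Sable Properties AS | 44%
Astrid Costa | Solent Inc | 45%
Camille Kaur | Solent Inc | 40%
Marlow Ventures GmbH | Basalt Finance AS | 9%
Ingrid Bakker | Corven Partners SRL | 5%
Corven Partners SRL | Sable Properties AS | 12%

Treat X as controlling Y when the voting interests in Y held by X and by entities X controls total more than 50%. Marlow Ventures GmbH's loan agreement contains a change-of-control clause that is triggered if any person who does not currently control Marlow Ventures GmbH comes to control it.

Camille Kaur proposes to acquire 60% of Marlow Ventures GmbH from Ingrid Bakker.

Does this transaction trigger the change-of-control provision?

Yes

The purchase adds only to Camille's holdings (Ingrid's stake shrinks), so Camille is the only person who could newly come to control Marlow.
Camille's largest direct stake is 40% in Solent, which does not meet the threshold, so Camille controls no company.
Neither Camille nor any entity Camille controls holds any voting interest in Marlow.
So before the transaction, Camille does not control Marlow.
After the purchase, Camille holds 60% of Marlow directly, and Ingrid's stake falls to 15%.
Camille holds 60% of Marlow, so Camille controls Marlow.
Camille did not control Marlow before and does after, so the clause is triggered.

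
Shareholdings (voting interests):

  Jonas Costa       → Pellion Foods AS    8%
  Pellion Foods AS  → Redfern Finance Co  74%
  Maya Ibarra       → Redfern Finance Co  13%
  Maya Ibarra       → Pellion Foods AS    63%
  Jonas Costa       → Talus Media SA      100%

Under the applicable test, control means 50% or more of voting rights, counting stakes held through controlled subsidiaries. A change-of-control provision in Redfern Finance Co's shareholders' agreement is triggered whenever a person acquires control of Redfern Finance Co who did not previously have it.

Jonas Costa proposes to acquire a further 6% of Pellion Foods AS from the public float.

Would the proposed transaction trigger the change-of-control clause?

The purchase changes only Jonas's holdings, so Jonas is the only person who could newly come to control Redfern.
Jonas holds 100% of Talus, so Jonas controls Talus.
Neither Jonas nor any entity Jonas controls holds any voting interest in Redfern.
So before the transaction, Jonas does not control Redfern.
After the purchase, Jonas's direct stake in Pellion rises to 8% + 6% = 14%.
Jonas's side now holds 14% of Pellion, not ≥ 50%, so Jonas still does not control Pellion.
After the transaction, neither Jonas nor any entity Jonas controls holds a voting interest in Redfern, so Jonas still does not control it.
No new person acquires control, so the clause is not triggered.

No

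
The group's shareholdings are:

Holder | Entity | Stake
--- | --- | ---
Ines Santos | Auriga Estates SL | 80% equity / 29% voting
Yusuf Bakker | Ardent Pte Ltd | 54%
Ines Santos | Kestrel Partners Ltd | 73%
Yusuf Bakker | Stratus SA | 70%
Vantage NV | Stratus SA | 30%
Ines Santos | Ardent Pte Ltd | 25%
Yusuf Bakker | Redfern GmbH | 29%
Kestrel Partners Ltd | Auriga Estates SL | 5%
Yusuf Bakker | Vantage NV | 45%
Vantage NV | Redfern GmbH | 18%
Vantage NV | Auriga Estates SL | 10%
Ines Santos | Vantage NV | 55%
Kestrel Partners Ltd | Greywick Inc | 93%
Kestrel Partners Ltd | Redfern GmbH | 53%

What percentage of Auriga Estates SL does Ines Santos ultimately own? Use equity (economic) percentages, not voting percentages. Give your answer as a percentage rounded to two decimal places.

Ines reaches Auriga along 3 paths.
Via Kestrel: 73% × 5% = 3.65%.
Via Vantage: 55% × 10% = 5.5%.
Direct stake: 80% = 80%.
Total: 3.65% + 5.5% + 80% = 89.15%.

89.15%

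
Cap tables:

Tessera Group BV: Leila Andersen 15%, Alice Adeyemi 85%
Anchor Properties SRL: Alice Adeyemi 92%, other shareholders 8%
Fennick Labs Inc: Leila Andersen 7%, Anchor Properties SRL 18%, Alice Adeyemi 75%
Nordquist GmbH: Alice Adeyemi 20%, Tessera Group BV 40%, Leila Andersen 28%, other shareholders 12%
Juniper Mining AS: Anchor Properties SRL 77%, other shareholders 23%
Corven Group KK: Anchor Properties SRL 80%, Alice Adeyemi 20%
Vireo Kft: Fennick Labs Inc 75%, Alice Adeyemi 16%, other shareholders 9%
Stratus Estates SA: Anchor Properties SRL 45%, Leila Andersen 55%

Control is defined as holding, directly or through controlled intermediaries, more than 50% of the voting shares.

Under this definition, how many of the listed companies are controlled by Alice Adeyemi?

Alice holds 85% of Tessera, so Alice controls Tessera.
Alice holds 92% of Anchor, so Alice controls Anchor.
Anchor and Alice together hold 18% + 75% = 93% of Fennick, so Alice controls Fennick.
Alice and Tessera together hold 20% + 40% = 60% of Nordquist, so Alice controls Nordquist.
Anchor holds 77% of Juniper, so Alice controls Juniper.
Anchor and Alice together hold 80% + 20% = 100% of Corven, so Alice controls Corven.
Fennick and Alice together hold 75% + 16% = 91% of Vireo, so Alice controls Vireo.
No other company's threshold is met.
Alice controls 7 companies.

7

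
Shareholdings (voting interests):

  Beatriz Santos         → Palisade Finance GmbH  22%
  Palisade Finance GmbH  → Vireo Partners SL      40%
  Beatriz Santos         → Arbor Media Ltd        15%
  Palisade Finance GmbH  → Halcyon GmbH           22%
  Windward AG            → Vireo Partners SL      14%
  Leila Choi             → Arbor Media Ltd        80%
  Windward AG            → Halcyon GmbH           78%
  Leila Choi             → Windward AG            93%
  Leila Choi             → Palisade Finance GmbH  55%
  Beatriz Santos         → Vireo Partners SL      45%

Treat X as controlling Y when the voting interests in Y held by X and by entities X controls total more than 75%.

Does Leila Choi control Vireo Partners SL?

Leila holds 80% of Arbor, so Leila controls Arbor.
Leila holds 93% of Windward, so Leila controls Windward.
Windward holds 78% of Halcyon, so Leila controls Halcyon.
In Vireo, Leila's side holds only 14%, not > 75%.
So Leila does not control Vireo.

No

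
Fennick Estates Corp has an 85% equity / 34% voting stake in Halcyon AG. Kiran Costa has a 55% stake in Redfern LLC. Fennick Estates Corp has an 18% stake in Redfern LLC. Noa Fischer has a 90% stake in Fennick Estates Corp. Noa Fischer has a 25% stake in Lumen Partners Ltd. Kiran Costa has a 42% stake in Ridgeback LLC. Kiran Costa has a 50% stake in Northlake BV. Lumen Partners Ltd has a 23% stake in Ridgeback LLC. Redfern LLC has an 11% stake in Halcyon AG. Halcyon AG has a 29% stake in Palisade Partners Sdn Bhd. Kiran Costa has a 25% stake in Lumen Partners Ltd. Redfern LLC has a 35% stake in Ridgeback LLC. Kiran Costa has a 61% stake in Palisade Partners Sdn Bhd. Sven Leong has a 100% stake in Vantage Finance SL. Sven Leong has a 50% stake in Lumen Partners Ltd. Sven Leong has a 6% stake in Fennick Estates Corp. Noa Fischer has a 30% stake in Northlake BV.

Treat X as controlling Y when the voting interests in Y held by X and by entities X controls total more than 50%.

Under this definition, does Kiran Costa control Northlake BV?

No

Kiran holds 55% of Redfern, so Kiran controls Redfern.
Redfern and Kiran together hold 35% + 42% = 77% of Ridgeback, so Kiran controls Ridgeback.
Kiran holds 61% of Palisade, so Kiran controls Palisade.
In Northlake, Kiran's side holds only 50%, not > 50%.
So Kiran does not control Northlake.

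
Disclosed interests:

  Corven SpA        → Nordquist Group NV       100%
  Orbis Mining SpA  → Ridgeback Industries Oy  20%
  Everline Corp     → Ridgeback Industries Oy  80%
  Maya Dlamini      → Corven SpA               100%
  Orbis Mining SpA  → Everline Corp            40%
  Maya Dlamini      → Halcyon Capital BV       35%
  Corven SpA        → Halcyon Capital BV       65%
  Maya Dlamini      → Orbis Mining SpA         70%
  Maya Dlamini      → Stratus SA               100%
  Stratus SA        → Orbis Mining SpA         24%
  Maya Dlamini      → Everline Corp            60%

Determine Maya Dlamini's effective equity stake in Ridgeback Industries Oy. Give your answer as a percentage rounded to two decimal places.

Maya reaches Ridgeback along 5 paths.
Via Everline: 60% × 80% = 48%.
Via Orbis → Everline: 70% × 40% × 80% = 22.4%.
Via Stratus → Orbis → Everline: 100% × 24% × 40% × 80% = 7.68%.
Via Orbis: 70% × 20% = 14%.
Via Stratus → Orbis: 100% × 24% × 20% = 4.8%.
Total: 48% + 22.4% + 7.68% + 14% + 4.8% = 96.88%.

96.88%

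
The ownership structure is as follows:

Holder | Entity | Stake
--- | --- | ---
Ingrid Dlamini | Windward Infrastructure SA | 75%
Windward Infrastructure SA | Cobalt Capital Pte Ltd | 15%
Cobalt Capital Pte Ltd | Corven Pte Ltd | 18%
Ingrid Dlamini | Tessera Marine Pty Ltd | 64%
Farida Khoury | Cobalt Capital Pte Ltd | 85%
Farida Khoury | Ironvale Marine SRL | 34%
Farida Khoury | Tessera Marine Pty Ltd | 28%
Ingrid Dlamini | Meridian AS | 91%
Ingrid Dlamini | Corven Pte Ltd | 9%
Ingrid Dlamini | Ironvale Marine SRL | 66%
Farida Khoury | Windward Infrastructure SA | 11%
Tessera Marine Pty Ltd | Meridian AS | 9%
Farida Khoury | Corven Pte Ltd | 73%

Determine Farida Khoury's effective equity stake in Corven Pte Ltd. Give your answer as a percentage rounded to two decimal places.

88.60%

Farida reaches Corven along 3 paths.
Direct stake: 73% = 73%.
Via Windward → Cobalt: 11% × 15% × 18% = 0.297%.
Via Cobalt: 85% × 18% = 15.3%.
Total: 73% + 0.297% + 15.3% = 88.597%.
Rounded: 88.60%.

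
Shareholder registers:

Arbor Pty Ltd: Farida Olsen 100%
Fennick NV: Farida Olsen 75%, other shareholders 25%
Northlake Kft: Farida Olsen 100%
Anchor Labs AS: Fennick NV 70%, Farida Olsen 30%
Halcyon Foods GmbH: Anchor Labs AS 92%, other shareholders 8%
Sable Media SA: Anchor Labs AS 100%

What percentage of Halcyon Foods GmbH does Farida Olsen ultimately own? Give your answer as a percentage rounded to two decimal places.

75.90%

Farida reaches Halcyon along 2 paths.
Via Fennick → Anchor: 75% × 70% × 92% = 48.3%.
Via Anchor: 30% × 92% = 27.6%.
Total: 48.3% + 27.6% = 75.9%.
Rounded: 75.90%.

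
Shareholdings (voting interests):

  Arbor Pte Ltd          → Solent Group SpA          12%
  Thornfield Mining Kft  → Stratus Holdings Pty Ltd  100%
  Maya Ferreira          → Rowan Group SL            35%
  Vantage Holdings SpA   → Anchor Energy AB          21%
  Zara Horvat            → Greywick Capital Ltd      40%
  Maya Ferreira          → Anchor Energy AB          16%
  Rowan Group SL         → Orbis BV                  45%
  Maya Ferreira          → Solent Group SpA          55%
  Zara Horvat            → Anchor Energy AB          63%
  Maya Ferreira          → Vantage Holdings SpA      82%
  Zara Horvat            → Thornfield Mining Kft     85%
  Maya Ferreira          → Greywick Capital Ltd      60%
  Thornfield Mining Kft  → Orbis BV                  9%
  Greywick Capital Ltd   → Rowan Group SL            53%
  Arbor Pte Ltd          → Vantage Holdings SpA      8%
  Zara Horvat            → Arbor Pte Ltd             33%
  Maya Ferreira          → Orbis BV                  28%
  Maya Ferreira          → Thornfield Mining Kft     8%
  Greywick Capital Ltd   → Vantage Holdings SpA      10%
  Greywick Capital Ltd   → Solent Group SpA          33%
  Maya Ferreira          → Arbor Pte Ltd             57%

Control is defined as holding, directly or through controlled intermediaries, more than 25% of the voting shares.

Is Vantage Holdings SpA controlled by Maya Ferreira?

Maya holds 57% of Arbor, so Maya controls Arbor.
Maya holds 60% of Greywick, so Maya controls Greywick.
Maya and Arbor and Greywick together hold 82% + 8% + 10% = 100% of Vantage, so Maya controls Vantage.

Yes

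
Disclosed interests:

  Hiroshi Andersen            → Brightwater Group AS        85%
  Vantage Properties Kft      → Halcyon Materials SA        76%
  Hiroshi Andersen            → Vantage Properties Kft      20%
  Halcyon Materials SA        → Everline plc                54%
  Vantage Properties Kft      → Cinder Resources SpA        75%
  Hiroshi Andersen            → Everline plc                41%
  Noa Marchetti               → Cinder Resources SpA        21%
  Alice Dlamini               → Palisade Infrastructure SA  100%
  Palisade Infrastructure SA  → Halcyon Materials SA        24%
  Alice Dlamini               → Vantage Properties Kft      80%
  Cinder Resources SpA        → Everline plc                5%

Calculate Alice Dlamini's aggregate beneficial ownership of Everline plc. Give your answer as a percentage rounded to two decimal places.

48.79%

Alice reaches Everline along 3 paths.
Via Palisade → Halcyon: 100% × 24% × 54% = 12.96%.
Via Vantage → Halcyon: 80% × 76% × 54% = 32.832%.
Via Vantage → Cinder: 80% × 75% × 5% = 3%.
Total: 12.96% + 32.832% + 3% = 48.792%.
Rounded: 48.79%.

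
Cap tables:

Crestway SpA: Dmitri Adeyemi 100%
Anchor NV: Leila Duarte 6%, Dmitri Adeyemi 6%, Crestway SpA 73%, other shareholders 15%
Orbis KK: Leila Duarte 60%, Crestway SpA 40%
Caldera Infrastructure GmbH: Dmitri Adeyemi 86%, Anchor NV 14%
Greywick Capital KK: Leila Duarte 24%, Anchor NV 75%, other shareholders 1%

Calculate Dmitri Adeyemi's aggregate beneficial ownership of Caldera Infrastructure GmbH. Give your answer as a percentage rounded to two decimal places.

Dmitri reaches Caldera along 3 paths.
Direct stake: 86% = 86%.
Via Anchor: 6% × 14% = 0.84%.
Via Crestway → Anchor: 100% × 73% × 14% = 10.22%.
Total: 86% + 0.84% + 10.22% = 97.06%.

97.06%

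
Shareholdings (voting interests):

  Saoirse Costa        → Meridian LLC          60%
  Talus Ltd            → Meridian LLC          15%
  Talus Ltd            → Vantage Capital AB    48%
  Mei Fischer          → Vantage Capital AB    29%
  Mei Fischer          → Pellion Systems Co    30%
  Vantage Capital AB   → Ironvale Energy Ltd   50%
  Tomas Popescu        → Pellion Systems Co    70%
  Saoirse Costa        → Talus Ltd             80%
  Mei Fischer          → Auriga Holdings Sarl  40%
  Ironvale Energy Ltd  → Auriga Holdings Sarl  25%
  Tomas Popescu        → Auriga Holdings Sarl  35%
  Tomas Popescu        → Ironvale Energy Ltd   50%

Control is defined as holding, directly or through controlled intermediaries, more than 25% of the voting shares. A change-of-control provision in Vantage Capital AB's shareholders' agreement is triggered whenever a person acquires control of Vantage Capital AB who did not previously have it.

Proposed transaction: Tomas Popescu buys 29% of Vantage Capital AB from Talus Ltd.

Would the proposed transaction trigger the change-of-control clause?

The purchase adds only to Tomas's holdings (Talus's stake shrinks), so Tomas is the only person who could newly come to control Vantage.
Tomas holds 50% of Ironvale, so Tomas controls Ironvale.
Tomas holds 70% of Pellion, so Tomas controls Pellion.
Tomas and Ironvale together hold 35% + 25% = 60% of Auriga, so Tomas controls Auriga.
Neither Tomas nor any entity Tomas controls holds any voting interest in Vantage.
So before the transaction, Tomas does not control Vantage.
After the purchase, Tomas holds 29% of Vantage directly, and Talus's stake falls to 19%.
Tomas holds 29% of Vantage, so Tomas controls Vantage.
Tomas did not control Vantage before and does after, so the clause is triggered.

Yes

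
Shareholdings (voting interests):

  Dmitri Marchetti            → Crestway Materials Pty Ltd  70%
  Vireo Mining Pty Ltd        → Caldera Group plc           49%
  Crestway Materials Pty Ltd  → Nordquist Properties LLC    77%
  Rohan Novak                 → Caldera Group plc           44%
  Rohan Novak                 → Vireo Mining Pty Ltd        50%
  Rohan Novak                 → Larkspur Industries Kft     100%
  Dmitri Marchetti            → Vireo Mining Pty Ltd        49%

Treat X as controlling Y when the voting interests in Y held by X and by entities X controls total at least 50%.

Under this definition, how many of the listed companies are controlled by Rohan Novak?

Rohan holds 50% of Vireo, so Rohan controls Vireo.
Rohan and Vireo together hold 44% + 49% = 93% of Caldera, so Rohan controls Caldera.
Rohan holds 100% of Larkspur, so Rohan controls Larkspur.
No other company's threshold is met.
Rohan controls 3 companies.

3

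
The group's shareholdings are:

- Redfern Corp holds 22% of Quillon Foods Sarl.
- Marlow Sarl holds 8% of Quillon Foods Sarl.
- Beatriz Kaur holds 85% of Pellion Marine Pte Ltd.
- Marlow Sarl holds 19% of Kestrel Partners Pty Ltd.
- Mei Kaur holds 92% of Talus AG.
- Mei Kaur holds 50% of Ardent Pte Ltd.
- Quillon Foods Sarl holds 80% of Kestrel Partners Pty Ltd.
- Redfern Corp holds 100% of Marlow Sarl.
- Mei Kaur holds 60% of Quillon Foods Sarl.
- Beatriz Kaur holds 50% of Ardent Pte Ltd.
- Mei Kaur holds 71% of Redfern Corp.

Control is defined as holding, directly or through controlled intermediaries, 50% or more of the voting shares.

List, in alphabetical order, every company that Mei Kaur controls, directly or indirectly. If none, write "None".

Ardent Pte Ltd, Kestrel Partners Pty Ltd, Marlow Sarl, Quillon Foods Sarl, Redfern Corp, Talus AG

Mei holds 71% of Redfern, so Mei controls Redfern.
Mei holds 50% of Ardent, so Mei controls Ardent.
Redfern holds 100% of Marlow, so Mei controls Marlow.
Mei holds 92% of Talus, so Mei controls Talus.
Mei and Redfern and Marlow together hold 60% + 22% + 8% = 90% of Quillon, so Mei controls Quillon.
Quillon and Marlow together hold 80% + 19% = 99% of Kestrel, so Mei controls Kestrel.
No other company's threshold is met.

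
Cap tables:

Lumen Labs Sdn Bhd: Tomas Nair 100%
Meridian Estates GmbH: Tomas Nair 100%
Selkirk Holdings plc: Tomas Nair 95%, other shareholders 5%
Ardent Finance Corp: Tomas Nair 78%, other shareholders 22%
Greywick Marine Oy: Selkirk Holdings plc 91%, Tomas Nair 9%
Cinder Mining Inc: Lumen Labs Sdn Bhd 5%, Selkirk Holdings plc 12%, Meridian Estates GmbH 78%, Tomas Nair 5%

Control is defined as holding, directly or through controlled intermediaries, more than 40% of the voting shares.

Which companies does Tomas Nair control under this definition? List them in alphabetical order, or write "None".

Ardent Finance Corp, Cinder Mining Inc, Greywick Marine Oy, Lumen Labs Sdn Bhd, Meridian Estates GmbH, Selkirk Holdings plc

Tomas holds 100% of Lumen, so Tomas controls Lumen.
Tomas holds 100% of Meridian, so Tomas controls Meridian.
Tomas holds 95% of Selkirk, so Tomas controls Selkirk.
Tomas holds 78% of Ardent, so Tomas controls Ardent.
Selkirk and Tomas together hold 91% + 9% = 100% of Greywick, so Tomas controls Greywick.
Lumen and Selkirk and Meridian and Tomas together hold 5% + 12% + 78% + 5% = 100% of Cinder, so Tomas controls Cinder.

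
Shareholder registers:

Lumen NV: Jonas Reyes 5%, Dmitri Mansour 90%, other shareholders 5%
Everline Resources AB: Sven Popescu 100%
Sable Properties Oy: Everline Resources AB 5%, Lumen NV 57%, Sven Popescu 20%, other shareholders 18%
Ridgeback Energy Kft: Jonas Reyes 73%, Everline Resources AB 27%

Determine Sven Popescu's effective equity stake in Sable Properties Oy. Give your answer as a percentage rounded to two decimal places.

25.00%

Sven reaches Sable along 2 paths.
Via Everline: 100% × 5% = 5%.
Direct stake: 20% = 20%.
Total: 5% + 20% = 25%.
Rounded: 25.00%.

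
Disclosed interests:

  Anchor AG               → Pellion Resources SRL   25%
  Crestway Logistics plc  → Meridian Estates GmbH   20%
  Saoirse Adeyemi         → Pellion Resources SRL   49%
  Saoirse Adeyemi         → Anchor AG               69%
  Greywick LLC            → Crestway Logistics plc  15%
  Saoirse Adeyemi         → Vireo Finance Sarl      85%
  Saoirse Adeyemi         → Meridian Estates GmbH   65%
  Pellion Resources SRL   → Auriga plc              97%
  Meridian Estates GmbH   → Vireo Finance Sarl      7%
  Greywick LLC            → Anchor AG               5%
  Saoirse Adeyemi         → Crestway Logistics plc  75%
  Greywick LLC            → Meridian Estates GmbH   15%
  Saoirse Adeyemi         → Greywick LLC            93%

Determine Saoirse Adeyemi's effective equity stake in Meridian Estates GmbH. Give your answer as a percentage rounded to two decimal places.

Saoirse reaches Meridian along 4 paths.
Direct stake: 65% = 65%.
Via Crestway: 75% × 20% = 15%.
Via Greywick → Crestway: 93% × 15% × 20% = 2.79%.
Via Greywick: 93% × 15% = 13.95%.
Total: 65% + 15% + 2.79% + 13.95% = 96.74%.

96.74%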